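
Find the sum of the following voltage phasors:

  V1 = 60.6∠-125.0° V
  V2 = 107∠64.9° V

Step 1 — Convert each phasor to rectangular form:
  V1 = 60.6·(cos(-125.0°) + j·sin(-125.0°)) = -34.76 - j49.64 V
  V2 = 107·(cos(64.9°) + j·sin(64.9°)) = 45.39 + j96.9 V
Step 2 — Sum components: V_total = 10.63 + j47.26 V.
Step 3 — Convert to polar: |V_total| = 48.44 V, ∠V_total = 77.3°.

V_total = 48.44∠77.3° V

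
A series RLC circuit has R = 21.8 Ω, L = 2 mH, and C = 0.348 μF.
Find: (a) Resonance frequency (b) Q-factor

Step 1 — Resonance condition Im(Z)=0 gives ω₀ = 1/√(LC).
Step 2 — ω₀ = 1/√(0.002·3.48e-07) = 3.79e+04 rad/s.
Step 3 — f₀ = ω₀/(2π) = 6033 Hz.
Step 4 — Series Q: Q = ω₀L/R = 3.79e+04·0.002/21.8 = 3.478.

(a) f₀ = 6033 Hz  (b) Q = 3.478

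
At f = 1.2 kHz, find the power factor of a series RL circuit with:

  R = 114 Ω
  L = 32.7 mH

Step 1 — Angular frequency: ω = 2π·f = 2π·1200 = 7540 rad/s.
Step 2 — Component impedances:
  R: Z = R = 114 Ω
  L: Z = jωL = j·7540·0.0327 = 0 + j246.6 Ω
Step 3 — Series combination: Z_total = R + L = 114 + j246.6 Ω = 271.6∠65.2° Ω.
Step 4 — Power factor: PF = cos(φ) = Re(Z)/|Z| = 114/271.6 = 0.4197.
Step 5 — Type: Im(Z) = 246.6 ⇒ lagging (phase φ = 65.2°).

PF = 0.4197 (lagging, φ = 65.2°)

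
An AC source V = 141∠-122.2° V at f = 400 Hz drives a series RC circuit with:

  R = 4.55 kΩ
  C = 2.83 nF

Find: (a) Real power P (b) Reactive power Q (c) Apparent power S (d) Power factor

Step 1 — Angular frequency: ω = 2π·f = 2π·400 = 2513 rad/s.
Step 2 — Component impedances:
  R: Z = R = 4550 Ω
  C: Z = 1/(jωC) = -j/(ω·C) = 0 - j1.406e+05 Ω
Step 3 — Series combination: Z_total = R + C = 4550 - j1.406e+05 Ω = 1.407e+05∠-88.1° Ω.
Step 4 — Source phasor: V = 141∠-122.2° V = -75.14 - j119.3 V.
Step 5 — Current: I = V / Z = 0.0008305 - j0.0005613 A = 0.001002∠-34.1° A.
Step 6 — Complex power: S = V·I* = 0.004571 - j0.1413 VA.
Step 7 — Real power: P = Re(S) = 0.004571 W.
Step 8 — Reactive power: Q = Im(S) = -0.1413 VAR.
Step 9 — Apparent power: |S| = 0.1413 VA.
Step 10 — Power factor: PF = P/|S| = 0.03235 (leading).

(a) P = 0.004571 W  (b) Q = -0.1413 VAR  (c) S = 0.1413 VA  (d) PF = 0.03235 (leading)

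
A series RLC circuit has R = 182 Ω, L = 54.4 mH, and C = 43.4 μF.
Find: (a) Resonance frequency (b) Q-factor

Step 1 — Resonance condition Im(Z)=0 gives ω₀ = 1/√(LC).
Step 2 — ω₀ = 1/√(0.0544·4.34e-05) = 650.8 rad/s.
Step 3 — f₀ = ω₀/(2π) = 103.6 Hz.
Step 4 — Series Q: Q = ω₀L/R = 650.8·0.0544/182 = 0.1945.

(a) f₀ = 103.6 Hz  (b) Q = 0.1945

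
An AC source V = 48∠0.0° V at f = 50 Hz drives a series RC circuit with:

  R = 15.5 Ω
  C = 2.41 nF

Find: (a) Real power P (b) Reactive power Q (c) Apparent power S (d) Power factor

Step 1 — Angular frequency: ω = 2π·f = 2π·50 = 314.2 rad/s.
Step 2 — Component impedances:
  R: Z = R = 15.5 Ω
  C: Z = 1/(jωC) = -j/(ω·C) = 0 - j1.321e+06 Ω
Step 3 — Series combination: Z_total = R + C = 15.5 - j1.321e+06 Ω = 1.321e+06∠-90.0° Ω.
Step 4 — Source phasor: V = 48∠0.0° V = 48 V.
Step 5 — Current: I = V / Z = 4.265e-10 + j3.634e-05 A = 3.634e-05∠90.0° A.
Step 6 — Complex power: S = V·I* = 2.047e-08 - j0.001744 VA.
Step 7 — Real power: P = Re(S) = 2.047e-08 W.
Step 8 — Reactive power: Q = Im(S) = -0.001744 VAR.
Step 9 — Apparent power: |S| = 0.001744 VA.
Step 10 — Power factor: PF = P/|S| = 1.174e-05 (leading).

(a) P = 2.047e-08 W  (b) Q = -0.001744 VAR  (c) S = 0.001744 VA  (d) PF = 1.174e-05 (leading)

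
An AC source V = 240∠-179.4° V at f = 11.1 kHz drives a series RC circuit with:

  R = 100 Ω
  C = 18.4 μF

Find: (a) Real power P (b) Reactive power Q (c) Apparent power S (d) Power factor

Step 1 — Angular frequency: ω = 2π·f = 2π·1.11e+04 = 6.974e+04 rad/s.
Step 2 — Component impedances:
  R: Z = R = 100 Ω
  C: Z = 1/(jωC) = -j/(ω·C) = 0 - j0.7793 Ω
Step 3 — Series combination: Z_total = R + C = 100 - j0.7793 Ω = 100∠-0.4° Ω.
Step 4 — Source phasor: V = 240∠-179.4° V = -240 - j2.513 V.
Step 5 — Current: I = V / Z = -2.4 - j0.04383 A = 2.4∠-179.0° A.
Step 6 — Complex power: S = V·I* = 576 - j4.488 VA.
Step 7 — Real power: P = Re(S) = 576 W.
Step 8 — Reactive power: Q = Im(S) = -4.488 VAR.
Step 9 — Apparent power: |S| = 576 VA.
Step 10 — Power factor: PF = P/|S| = 1 (leading).

(a) P = 576 W  (b) Q = -4.488 VAR  (c) S = 576 VA  (d) PF = 1 (leading)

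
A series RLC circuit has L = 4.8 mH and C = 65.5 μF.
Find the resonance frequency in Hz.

Step 1 — Resonance condition Im(Z)=0 gives ω₀ = 1/√(LC).
Step 2 — ω₀ = 1/√(0.0048·6.55e-05) = 1783 rad/s.
Step 3 — f₀ = ω₀/(2π) = 283.8 Hz.

f₀ = 283.8 Hz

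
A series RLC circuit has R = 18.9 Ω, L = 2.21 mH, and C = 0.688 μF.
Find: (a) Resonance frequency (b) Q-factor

Step 1 — Resonance condition Im(Z)=0 gives ω₀ = 1/√(LC).
Step 2 — ω₀ = 1/√(0.00221·6.88e-07) = 2.565e+04 rad/s.
Step 3 — f₀ = ω₀/(2π) = 4082 Hz.
Step 4 — Series Q: Q = ω₀L/R = 2.565e+04·0.00221/18.9 = 2.999.

(a) f₀ = 4082 Hz  (b) Q = 2.999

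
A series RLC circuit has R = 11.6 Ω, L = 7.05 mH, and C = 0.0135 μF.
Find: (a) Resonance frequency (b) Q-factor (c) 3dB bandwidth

Step 1 — Resonance condition Im(Z)=0 gives ω₀ = 1/√(LC).
Step 2 — ω₀ = 1/√(0.00705·1.35e-08) = 1.025e+05 rad/s.
Step 3 — f₀ = ω₀/(2π) = 1.631e+04 Hz.
Step 4 — Series Q: Q = ω₀L/R = 1.025e+05·0.00705/11.6 = 62.3.
Step 5 — 3dB bandwidth: Δω = ω₀/Q = 1645 rad/s; BW = Δω/(2π) = 261.9 Hz.

(a) f₀ = 1.631e+04 Hz  (b) Q = 62.3  (c) BW = 261.9 Hz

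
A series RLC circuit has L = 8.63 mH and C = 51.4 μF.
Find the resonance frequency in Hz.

Step 1 — Resonance condition Im(Z)=0 gives ω₀ = 1/√(LC).
Step 2 — ω₀ = 1/√(0.00863·5.14e-05) = 1501 rad/s.
Step 3 — f₀ = ω₀/(2π) = 239 Hz.

f₀ = 239 Hz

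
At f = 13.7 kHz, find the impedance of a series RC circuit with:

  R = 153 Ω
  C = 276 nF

Step 1 — Angular frequency: ω = 2π·f = 2π·1.37e+04 = 8.608e+04 rad/s.
Step 2 — Component impedances:
  R: Z = R = 153 Ω
  C: Z = 1/(jωC) = -j/(ω·C) = 0 - j42.09 Ω
Step 3 — Series combination: Z_total = R + C = 153 - j42.09 Ω = 158.7∠-15.4° Ω.

Z = 153 - j42.09 Ω = 158.7∠-15.4° Ω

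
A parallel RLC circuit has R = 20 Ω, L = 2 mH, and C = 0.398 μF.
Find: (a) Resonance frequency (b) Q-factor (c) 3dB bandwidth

Step 1 — Resonance: ω₀ = 1/√(LC) = 1/√(0.002·3.98e-07) = 3.544e+04 rad/s.
Step 2 — f₀ = ω₀/(2π) = 5641 Hz.
Step 3 — Parallel Q: Q = R/(ω₀L) = 20/(3.544e+04·0.002) = 0.2821.
Step 4 — Bandwidth: Δω = ω₀/Q = 1.256e+05 rad/s; BW = Δω/(2π) = 1.999e+04 Hz.

(a) f₀ = 5641 Hz  (b) Q = 0.2821  (c) BW = 1.999e+04 Hz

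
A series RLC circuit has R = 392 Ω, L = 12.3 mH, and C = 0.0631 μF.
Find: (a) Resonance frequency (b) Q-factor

Step 1 — Resonance condition Im(Z)=0 gives ω₀ = 1/√(LC).
Step 2 — ω₀ = 1/√(0.0123·6.31e-08) = 3.589e+04 rad/s.
Step 3 — f₀ = ω₀/(2π) = 5713 Hz.
Step 4 — Series Q: Q = ω₀L/R = 3.589e+04·0.0123/392 = 1.126.

(a) f₀ = 5713 Hz  (b) Q = 1.126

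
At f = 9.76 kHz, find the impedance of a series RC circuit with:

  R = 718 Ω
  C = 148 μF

Step 1 — Angular frequency: ω = 2π·f = 2π·9760 = 6.132e+04 rad/s.
Step 2 — Component impedances:
  R: Z = R = 718 Ω
  C: Z = 1/(jωC) = -j/(ω·C) = 0 - j0.1102 Ω
Step 3 — Series combination: Z_total = R + C = 718 - j0.1102 Ω = 718∠-0.0° Ω.

Z = 718 - j0.1102 Ω = 718∠-0.0° Ω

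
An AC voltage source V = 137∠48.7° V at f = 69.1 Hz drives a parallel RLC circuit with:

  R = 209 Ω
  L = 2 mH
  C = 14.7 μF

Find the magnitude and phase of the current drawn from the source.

Step 1 — Angular frequency: ω = 2π·f = 2π·69.1 = 434.2 rad/s.
Step 2 — Component impedances:
  R: Z = R = 209 Ω
  L: Z = jωL = j·434.2·0.002 = 0 + j0.8683 Ω
  C: Z = 1/(jωC) = -j/(ω·C) = 0 - j156.7 Ω
Step 3 — Parallel combination: 1/Z_total = 1/R + 1/L + 1/C; Z_total = 0.003648 + j0.8732 Ω = 0.8732∠89.8° Ω.
Step 4 — Source phasor: V = 137∠48.7° V = 90.42 + j102.9 V.
Step 5 — Ohm's law: I = V / Z_total = (90.42 + j102.9) / (0.003648 + j0.8732) = 118.3 - j103.1 A.
Step 6 — Convert to polar: |I| = 156.9 A, ∠I = -41.1°.

I = 156.9∠-41.1° A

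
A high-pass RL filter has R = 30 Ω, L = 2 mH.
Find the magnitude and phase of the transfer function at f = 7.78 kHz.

Step 1 — Angular frequency: ω = 2π·7780 = 4.888e+04 rad/s.
Step 2 — Transfer function: H(jω) = jωL/(R + jωL).
Step 3 — Numerator jωL = j·97.77; denominator R + jωL = 30 + j97.77.
Step 4 — H = 0.9139 + j0.2804.
Step 5 — Magnitude: |H| = 0.956 (-0.4 dB); phase: φ = 17.1°.

|H| = 0.956 (-0.4 dB), φ = 17.1°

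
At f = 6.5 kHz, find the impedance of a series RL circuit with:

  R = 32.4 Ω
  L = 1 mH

Step 1 — Angular frequency: ω = 2π·f = 2π·6500 = 4.084e+04 rad/s.
Step 2 — Component impedances:
  R: Z = R = 32.4 Ω
  L: Z = jωL = j·4.084e+04·0.001 = 0 + j40.84 Ω
Step 3 — Series combination: Z_total = R + L = 32.4 + j40.84 Ω = 52.13∠51.6° Ω.

Z = 32.4 + j40.84 Ω = 52.13∠51.6° Ω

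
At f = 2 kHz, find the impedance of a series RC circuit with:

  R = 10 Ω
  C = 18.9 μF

Step 1 — Angular frequency: ω = 2π·f = 2π·2000 = 1.257e+04 rad/s.
Step 2 — Component impedances:
  R: Z = R = 10 Ω
  C: Z = 1/(jωC) = -j/(ω·C) = 0 - j4.21 Ω
Step 3 — Series combination: Z_total = R + C = 10 - j4.21 Ω = 10.85∠-22.8° Ω.

Z = 10 - j4.21 Ω = 10.85∠-22.8° Ω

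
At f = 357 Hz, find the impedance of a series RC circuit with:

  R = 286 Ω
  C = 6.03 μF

Step 1 — Angular frequency: ω = 2π·f = 2π·357 = 2243 rad/s.
Step 2 — Component impedances:
  R: Z = R = 286 Ω
  C: Z = 1/(jωC) = -j/(ω·C) = 0 - j73.93 Ω
Step 3 — Series combination: Z_total = R + C = 286 - j73.93 Ω = 295.4∠-14.5° Ω.

Z = 286 - j73.93 Ω = 295.4∠-14.5° Ω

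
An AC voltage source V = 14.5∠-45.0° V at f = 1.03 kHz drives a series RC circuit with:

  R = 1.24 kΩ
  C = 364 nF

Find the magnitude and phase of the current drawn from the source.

Step 1 — Angular frequency: ω = 2π·f = 2π·1030 = 6472 rad/s.
Step 2 — Component impedances:
  R: Z = R = 1240 Ω
  C: Z = 1/(jωC) = -j/(ω·C) = 0 - j424.5 Ω
Step 3 — Series combination: Z_total = R + C = 1240 - j424.5 Ω = 1311∠-18.9° Ω.
Step 4 — Source phasor: V = 14.5∠-45.0° V = 10.25 - j10.25 V.
Step 5 — Ohm's law: I = V / Z_total = (10.25 - j10.25) / (1240 - j424.5) = 0.009935 - j0.004867 A.
Step 6 — Convert to polar: |I| = 0.01106 A, ∠I = -26.1°.

I = 0.01106∠-26.1° A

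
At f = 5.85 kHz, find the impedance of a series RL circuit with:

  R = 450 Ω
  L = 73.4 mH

Step 1 — Angular frequency: ω = 2π·f = 2π·5850 = 3.676e+04 rad/s.
Step 2 — Component impedances:
  R: Z = R = 450 Ω
  L: Z = jωL = j·3.676e+04·0.0734 = 0 + j2698 Ω
Step 3 — Series combination: Z_total = R + L = 450 + j2698 Ω = 2735∠80.5° Ω.

Z = 450 + j2698 Ω = 2735∠80.5° Ω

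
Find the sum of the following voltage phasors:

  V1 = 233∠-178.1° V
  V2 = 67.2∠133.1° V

Step 1 — Convert each phasor to rectangular form:
  V1 = 233·(cos(-178.1°) + j·sin(-178.1°)) = -232.9 - j7.725 V
  V2 = 67.2·(cos(133.1°) + j·sin(133.1°)) = -45.92 + j49.07 V
Step 2 — Sum components: V_total = -278.8 + j41.34 V.
Step 3 — Convert to polar: |V_total| = 281.8 V, ∠V_total = 171.6°.

V_total = 281.8∠171.6° V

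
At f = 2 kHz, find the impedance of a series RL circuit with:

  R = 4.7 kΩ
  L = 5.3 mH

Step 1 — Angular frequency: ω = 2π·f = 2π·2000 = 1.257e+04 rad/s.
Step 2 — Component impedances:
  R: Z = R = 4700 Ω
  L: Z = jωL = j·1.257e+04·0.0053 = 0 + j66.6 Ω
Step 3 — Series combination: Z_total = R + L = 4700 + j66.6 Ω = 4700∠0.8° Ω.

Z = 4700 + j66.6 Ω = 4700∠0.8° Ω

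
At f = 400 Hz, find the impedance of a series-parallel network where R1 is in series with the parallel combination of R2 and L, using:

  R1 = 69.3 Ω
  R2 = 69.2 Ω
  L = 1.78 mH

Step 1 — Angular frequency: ω = 2π·f = 2π·400 = 2513 rad/s.
Step 2 — Component impedances:
  R1: Z = R = 69.3 Ω
  R2: Z = R = 69.2 Ω
  L: Z = jωL = j·2513·0.00178 = 0 + j4.474 Ω
Step 3 — Parallel branch: R2 || L = 1/(1/R2 + 1/L) = 0.288 + j4.455 Ω.
Step 4 — Series with R1: Z_total = R1 + (R2 || L) = 69.59 + j4.455 Ω = 69.73∠3.7° Ω.

Z = 69.59 + j4.455 Ω = 69.73∠3.7° Ω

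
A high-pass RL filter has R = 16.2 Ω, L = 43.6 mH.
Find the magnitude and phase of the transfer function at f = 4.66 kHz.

Step 1 — Angular frequency: ω = 2π·4660 = 2.928e+04 rad/s.
Step 2 — Transfer function: H(jω) = jωL/(R + jωL).
Step 3 — Numerator jωL = j·1277; denominator R + jωL = 16.2 + j1277.
Step 4 — H = 0.9998 + j0.01269.
Step 5 — Magnitude: |H| = 0.9999 (-0.0 dB); phase: φ = 0.7°.

|H| = 0.9999 (-0.0 dB), φ = 0.7°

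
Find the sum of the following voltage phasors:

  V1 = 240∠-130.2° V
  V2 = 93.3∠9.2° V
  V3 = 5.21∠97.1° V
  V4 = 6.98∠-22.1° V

Step 1 — Convert each phasor to rectangular form:
  V1 = 240·(cos(-130.2°) + j·sin(-130.2°)) = -154.9 - j183.3 V
  V2 = 93.3·(cos(9.2°) + j·sin(9.2°)) = 92.1 + j14.92 V
  V3 = 5.21·(cos(97.1°) + j·sin(97.1°)) = -0.644 + j5.17 V
  V4 = 6.98·(cos(-22.1°) + j·sin(-22.1°)) = 6.467 - j2.626 V
Step 2 — Sum components: V_total = -56.99 - j165.9 V.
Step 3 — Convert to polar: |V_total| = 175.4 V, ∠V_total = -109.0°.

V_total = 175.4∠-109.0° V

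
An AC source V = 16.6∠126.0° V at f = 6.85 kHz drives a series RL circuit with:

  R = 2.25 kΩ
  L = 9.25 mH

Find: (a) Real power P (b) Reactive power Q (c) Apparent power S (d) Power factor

Step 1 — Angular frequency: ω = 2π·f = 2π·6850 = 4.304e+04 rad/s.
Step 2 — Component impedances:
  R: Z = R = 2250 Ω
  L: Z = jωL = j·4.304e+04·0.00925 = 0 + j398.1 Ω
Step 3 — Series combination: Z_total = R + L = 2250 + j398.1 Ω = 2285∠10.0° Ω.
Step 4 — Source phasor: V = 16.6∠126.0° V = -9.757 + j13.43 V.
Step 5 — Current: I = V / Z = -0.003181 + j0.006532 A = 0.007265∠116.0° A.
Step 6 — Complex power: S = V·I* = 0.1188 + j0.02101 VA.
Step 7 — Real power: P = Re(S) = 0.1188 W.
Step 8 — Reactive power: Q = Im(S) = 0.02101 VAR.
Step 9 — Apparent power: |S| = 0.1206 VA.
Step 10 — Power factor: PF = P/|S| = 0.9847 (lagging).

(a) P = 0.1188 W  (b) Q = 0.02101 VAR  (c) S = 0.1206 VA  (d) PF = 0.9847 (lagging)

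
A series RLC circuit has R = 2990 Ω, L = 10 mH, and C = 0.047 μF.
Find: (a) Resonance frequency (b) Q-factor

Step 1 — Resonance condition Im(Z)=0 gives ω₀ = 1/√(LC).
Step 2 — ω₀ = 1/√(0.01·4.7e-08) = 4.613e+04 rad/s.
Step 3 — f₀ = ω₀/(2π) = 7341 Hz.
Step 4 — Series Q: Q = ω₀L/R = 4.613e+04·0.01/2990 = 0.1543.

(a) f₀ = 7341 Hz  (b) Q = 0.1543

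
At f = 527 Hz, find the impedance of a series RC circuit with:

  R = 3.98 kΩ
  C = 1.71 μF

Step 1 — Angular frequency: ω = 2π·f = 2π·527 = 3311 rad/s.
Step 2 — Component impedances:
  R: Z = R = 3980 Ω
  C: Z = 1/(jωC) = -j/(ω·C) = 0 - j176.6 Ω
Step 3 — Series combination: Z_total = R + C = 3980 - j176.6 Ω = 3984∠-2.5° Ω.

Z = 3980 - j176.6 Ω = 3984∠-2.5° Ω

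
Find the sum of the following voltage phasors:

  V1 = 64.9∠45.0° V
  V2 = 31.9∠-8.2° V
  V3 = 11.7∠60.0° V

Step 1 — Convert each phasor to rectangular form:
  V1 = 64.9·(cos(45.0°) + j·sin(45.0°)) = 45.89 + j45.89 V
  V2 = 31.9·(cos(-8.2°) + j·sin(-8.2°)) = 31.57 - j4.55 V
  V3 = 11.7·(cos(60.0°) + j·sin(60.0°)) = 5.85 + j10.13 V
Step 2 — Sum components: V_total = 83.32 + j51.47 V.
Step 3 — Convert to polar: |V_total| = 97.93 V, ∠V_total = 31.7°.

V_total = 97.93∠31.7° V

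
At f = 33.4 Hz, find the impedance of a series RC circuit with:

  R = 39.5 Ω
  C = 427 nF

Step 1 — Angular frequency: ω = 2π·f = 2π·33.4 = 209.9 rad/s.
Step 2 — Component impedances:
  R: Z = R = 39.5 Ω
  C: Z = 1/(jωC) = -j/(ω·C) = 0 - j1.116e+04 Ω
Step 3 — Series combination: Z_total = R + C = 39.5 - j1.116e+04 Ω = 1.116e+04∠-89.8° Ω.

Z = 39.5 - j1.116e+04 Ω = 1.116e+04∠-89.8° Ω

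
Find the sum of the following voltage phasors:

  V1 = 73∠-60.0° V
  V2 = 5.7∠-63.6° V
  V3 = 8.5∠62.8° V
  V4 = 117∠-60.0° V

Step 1 — Convert each phasor to rectangular form:
  V1 = 73·(cos(-60.0°) + j·sin(-60.0°)) = 36.5 - j63.22 V
  V2 = 5.7·(cos(-63.6°) + j·sin(-63.6°)) = 2.534 - j5.106 V
  V3 = 8.5·(cos(62.8°) + j·sin(62.8°)) = 3.885 + j7.56 V
  V4 = 117·(cos(-60.0°) + j·sin(-60.0°)) = 58.5 - j101.3 V
Step 2 — Sum components: V_total = 101.4 - j162.1 V.
Step 3 — Convert to polar: |V_total| = 191.2 V, ∠V_total = -58.0°.

V_total = 191.2∠-58.0° V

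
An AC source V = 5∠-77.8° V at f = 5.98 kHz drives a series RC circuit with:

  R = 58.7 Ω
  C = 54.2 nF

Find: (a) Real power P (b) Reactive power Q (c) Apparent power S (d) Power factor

Step 1 — Angular frequency: ω = 2π·f = 2π·5980 = 3.757e+04 rad/s.
Step 2 — Component impedances:
  R: Z = R = 58.7 Ω
  C: Z = 1/(jωC) = -j/(ω·C) = 0 - j491 Ω
Step 3 — Series combination: Z_total = R + C = 58.7 - j491 Ω = 494.5∠-83.2° Ω.
Step 4 — Source phasor: V = 5∠-77.8° V = 1.057 - j4.887 V.
Step 5 — Current: I = V / Z = 0.01007 + j0.0009485 A = 0.01011∠5.4° A.
Step 6 — Complex power: S = V·I* = 0.006 - j0.05019 VA.
Step 7 — Real power: P = Re(S) = 0.006 W.
Step 8 — Reactive power: Q = Im(S) = -0.05019 VAR.
Step 9 — Apparent power: |S| = 0.05055 VA.
Step 10 — Power factor: PF = P/|S| = 0.1187 (leading).

(a) P = 0.006 W  (b) Q = -0.05019 VAR  (c) S = 0.05055 VA  (d) PF = 0.1187 (leading)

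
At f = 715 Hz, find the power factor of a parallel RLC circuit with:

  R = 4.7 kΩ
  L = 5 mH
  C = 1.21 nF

Step 1 — Angular frequency: ω = 2π·f = 2π·715 = 4492 rad/s.
Step 2 — Component impedances:
  R: Z = R = 4700 Ω
  L: Z = jωL = j·4492·0.005 = 0 + j22.46 Ω
  C: Z = 1/(jωC) = -j/(ω·C) = 0 - j1.84e+05 Ω
Step 3 — Parallel combination: 1/Z_total = 1/R + 1/L + 1/C; Z_total = 0.1074 + j22.46 Ω = 22.46∠89.7° Ω.
Step 4 — Power factor: PF = cos(φ) = Re(Z)/|Z| = 0.10738/22.465 = 0.00478.
Step 5 — Type: Im(Z) = 22.46 ⇒ lagging (phase φ = 89.7°).

PF = 0.00478 (lagging, φ = 89.7°)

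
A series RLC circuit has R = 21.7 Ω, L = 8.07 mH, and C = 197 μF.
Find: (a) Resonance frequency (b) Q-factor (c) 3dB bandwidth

Step 1 — Resonance condition Im(Z)=0 gives ω₀ = 1/√(LC).
Step 2 — ω₀ = 1/√(0.00807·0.000197) = 793.1 rad/s.
Step 3 — f₀ = ω₀/(2π) = 126.2 Hz.
Step 4 — Series Q: Q = ω₀L/R = 793.1·0.00807/21.7 = 0.2949.
Step 5 — 3dB bandwidth: Δω = ω₀/Q = 2689 rad/s; BW = Δω/(2π) = 428 Hz.

(a) f₀ = 126.2 Hz  (b) Q = 0.2949  (c) BW = 428 Hz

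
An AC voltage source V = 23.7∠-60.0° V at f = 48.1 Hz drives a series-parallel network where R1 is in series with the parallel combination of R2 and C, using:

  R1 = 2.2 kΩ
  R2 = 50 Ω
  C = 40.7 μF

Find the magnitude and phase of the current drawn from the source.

Step 1 — Angular frequency: ω = 2π·f = 2π·48.1 = 302.2 rad/s.
Step 2 — Component impedances:
  R1: Z = R = 2200 Ω
  R2: Z = R = 50 Ω
  C: Z = 1/(jωC) = -j/(ω·C) = 0 - j81.3 Ω
Step 3 — Parallel branch: R2 || C = 1/(1/R2 + 1/C) = 36.28 - j22.31 Ω.
Step 4 — Series with R1: Z_total = R1 + (R2 || C) = 2236 - j22.31 Ω = 2236∠-0.6° Ω.
Step 5 — Source phasor: V = 23.7∠-60.0° V = 11.85 - j20.52 V.
Step 6 — Ohm's law: I = V / Z_total = (11.85 - j20.52) / (2236 - j22.31) = 0.00539 - j0.009124 A.
Step 7 — Convert to polar: |I| = 0.0106 A, ∠I = -59.4°.

I = 0.0106∠-59.4° A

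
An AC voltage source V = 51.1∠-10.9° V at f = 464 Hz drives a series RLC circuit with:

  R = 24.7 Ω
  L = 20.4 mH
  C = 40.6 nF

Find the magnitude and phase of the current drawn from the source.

Step 1 — Angular frequency: ω = 2π·f = 2π·464 = 2915 rad/s.
Step 2 — Component impedances:
  R: Z = R = 24.7 Ω
  L: Z = jωL = j·2915·0.0204 = 0 + j59.47 Ω
  C: Z = 1/(jωC) = -j/(ω·C) = 0 - j8448 Ω
Step 3 — Series combination: Z_total = R + L + C = 24.7 - j8389 Ω = 8389∠-89.8° Ω.
Step 4 — Source phasor: V = 51.1∠-10.9° V = 50.18 - j9.663 V.
Step 5 — Ohm's law: I = V / Z_total = (50.18 - j9.663) / (24.7 - j8389) = 0.001169 + j0.005978 A.
Step 6 — Convert to polar: |I| = 0.006091 A, ∠I = 78.9°.

I = 0.006091∠78.9° A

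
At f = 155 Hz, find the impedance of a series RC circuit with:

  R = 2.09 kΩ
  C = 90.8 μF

Step 1 — Angular frequency: ω = 2π·f = 2π·155 = 973.9 rad/s.
Step 2 — Component impedances:
  R: Z = R = 2090 Ω
  C: Z = 1/(jωC) = -j/(ω·C) = 0 - j11.31 Ω
Step 3 — Series combination: Z_total = R + C = 2090 - j11.31 Ω = 2090∠-0.3° Ω.

Z = 2090 - j11.31 Ω = 2090∠-0.3° Ω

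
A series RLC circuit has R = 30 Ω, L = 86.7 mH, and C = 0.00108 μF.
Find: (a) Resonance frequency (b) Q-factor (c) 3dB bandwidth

Step 1 — Resonance condition Im(Z)=0 gives ω₀ = 1/√(LC).
Step 2 — ω₀ = 1/√(0.0867·1.08e-09) = 1.033e+05 rad/s.
Step 3 — f₀ = ω₀/(2π) = 1.645e+04 Hz.
Step 4 — Series Q: Q = ω₀L/R = 1.033e+05·0.0867/30 = 298.7.
Step 5 — 3dB bandwidth: Δω = ω₀/Q = 346 rad/s; BW = Δω/(2π) = 55.07 Hz.

(a) f₀ = 1.645e+04 Hz  (b) Q = 298.7  (c) BW = 55.07 Hz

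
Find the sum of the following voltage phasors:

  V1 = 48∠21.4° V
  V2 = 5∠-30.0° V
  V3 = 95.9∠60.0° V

Step 1 — Convert each phasor to rectangular form:
  V1 = 48·(cos(21.4°) + j·sin(21.4°)) = 44.69 + j17.51 V
  V2 = 5·(cos(-30.0°) + j·sin(-30.0°)) = 4.33 - j2.5 V
  V3 = 95.9·(cos(60.0°) + j·sin(60.0°)) = 47.95 + j83.05 V
Step 2 — Sum components: V_total = 96.97 + j98.07 V.
Step 3 — Convert to polar: |V_total| = 137.9 V, ∠V_total = 45.3°.

V_total = 137.9∠45.3° V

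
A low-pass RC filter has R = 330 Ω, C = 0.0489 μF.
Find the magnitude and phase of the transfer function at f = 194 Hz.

Step 1 — Angular frequency: ω = 2π·194 = 1219 rad/s.
Step 2 — Transfer function: H(jω) = 1/(1 + jωRC).
Step 3 — Denominator: 1 + jωRC = 1 + j·1219·330·4.89e-08 = 1 + j0.01967.
Step 4 — H = 0.9996 - j0.01966.
Step 5 — Magnitude: |H| = 0.9998 (-0.0 dB); phase: φ = -1.1°.

|H| = 0.9998 (-0.0 dB), φ = -1.1°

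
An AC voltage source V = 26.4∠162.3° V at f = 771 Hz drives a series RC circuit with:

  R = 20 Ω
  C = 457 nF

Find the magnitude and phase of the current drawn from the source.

Step 1 — Angular frequency: ω = 2π·f = 2π·771 = 4844 rad/s.
Step 2 — Component impedances:
  R: Z = R = 20 Ω
  C: Z = 1/(jωC) = -j/(ω·C) = 0 - j451.7 Ω
Step 3 — Series combination: Z_total = R + C = 20 - j451.7 Ω = 452.1∠-87.5° Ω.
Step 4 — Source phasor: V = 26.4∠162.3° V = -25.15 + j8.026 V.
Step 5 — Ohm's law: I = V / Z_total = (-25.15 + j8.026) / (20 - j451.7) = -0.0202 - j0.05479 A.
Step 6 — Convert to polar: |I| = 0.05839 A, ∠I = -110.2°.

I = 0.05839∠-110.2° A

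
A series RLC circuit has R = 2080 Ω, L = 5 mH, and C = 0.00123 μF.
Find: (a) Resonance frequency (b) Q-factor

Step 1 — Resonance condition Im(Z)=0 gives ω₀ = 1/√(LC).
Step 2 — ω₀ = 1/√(0.005·1.23e-09) = 4.032e+05 rad/s.
Step 3 — f₀ = ω₀/(2π) = 6.418e+04 Hz.
Step 4 — Series Q: Q = ω₀L/R = 4.032e+05·0.005/2080 = 0.9693.

(a) f₀ = 6.418e+04 Hz  (b) Q = 0.9693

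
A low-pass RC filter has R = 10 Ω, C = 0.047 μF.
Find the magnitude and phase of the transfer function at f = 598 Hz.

Step 1 — Angular frequency: ω = 2π·598 = 3757 rad/s.
Step 2 — Transfer function: H(jω) = 1/(1 + jωRC).
Step 3 — Denominator: 1 + jωRC = 1 + j·3757·10·4.7e-08 = 1 + j0.001766.
Step 4 — H = 1 - j0.001766.
Step 5 — Magnitude: |H| = 1 (-0.0 dB); phase: φ = -0.1°.

|H| = 1 (-0.0 dB), φ = -0.1°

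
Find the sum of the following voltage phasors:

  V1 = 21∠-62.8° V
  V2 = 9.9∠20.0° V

Step 1 — Convert each phasor to rectangular form:
  V1 = 21·(cos(-62.8°) + j·sin(-62.8°)) = 9.599 - j18.68 V
  V2 = 9.9·(cos(20.0°) + j·sin(20.0°)) = 9.303 + j3.386 V
Step 2 — Sum components: V_total = 18.9 - j15.29 V.
Step 3 — Convert to polar: |V_total| = 24.31 V, ∠V_total = -39.0°.

V_total = 24.31∠-39.0° V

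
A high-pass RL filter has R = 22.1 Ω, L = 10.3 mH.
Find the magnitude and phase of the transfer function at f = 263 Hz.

Step 1 — Angular frequency: ω = 2π·263 = 1652 rad/s.
Step 2 — Transfer function: H(jω) = jωL/(R + jωL).
Step 3 — Numerator jωL = j·17.02; denominator R + jωL = 22.1 + j17.02.
Step 4 — H = 0.3723 + j0.4834.
Step 5 — Magnitude: |H| = 0.6102 (-4.3 dB); phase: φ = 52.4°.

|H| = 0.6102 (-4.3 dB), φ = 52.4°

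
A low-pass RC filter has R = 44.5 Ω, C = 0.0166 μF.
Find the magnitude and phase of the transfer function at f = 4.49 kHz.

Step 1 — Angular frequency: ω = 2π·4490 = 2.821e+04 rad/s.
Step 2 — Transfer function: H(jω) = 1/(1 + jωRC).
Step 3 — Denominator: 1 + jωRC = 1 + j·2.821e+04·44.5·1.66e-08 = 1 + j0.02084.
Step 4 — H = 0.9996 - j0.02083.
Step 5 — Magnitude: |H| = 0.9998 (-0.0 dB); phase: φ = -1.2°.

|H| = 0.9998 (-0.0 dB), φ = -1.2°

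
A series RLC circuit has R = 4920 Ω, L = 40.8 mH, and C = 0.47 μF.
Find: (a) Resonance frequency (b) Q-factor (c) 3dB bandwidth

Step 1 — Resonance condition Im(Z)=0 gives ω₀ = 1/√(LC).
Step 2 — ω₀ = 1/√(0.0408·4.7e-07) = 7221 rad/s.
Step 3 — f₀ = ω₀/(2π) = 1149 Hz.
Step 4 — Series Q: Q = ω₀L/R = 7221·0.0408/4920 = 0.05988.
Step 5 — 3dB bandwidth: Δω = ω₀/Q = 1.206e+05 rad/s; BW = Δω/(2π) = 1.919e+04 Hz.

(a) f₀ = 1149 Hz  (b) Q = 0.05988  (c) BW = 1.919e+04 Hz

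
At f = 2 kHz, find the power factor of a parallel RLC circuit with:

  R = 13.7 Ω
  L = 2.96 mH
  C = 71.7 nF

Step 1 — Angular frequency: ω = 2π·f = 2π·2000 = 1.257e+04 rad/s.
Step 2 — Component impedances:
  R: Z = R = 13.7 Ω
  L: Z = jωL = j·1.257e+04·0.00296 = 0 + j37.2 Ω
  C: Z = 1/(jωC) = -j/(ω·C) = 0 - j1110 Ω
Step 3 — Parallel combination: 1/Z_total = 1/R + 1/L + 1/C; Z_total = 12.16 + j4.328 Ω = 12.91∠19.6° Ω.
Step 4 — Power factor: PF = cos(φ) = Re(Z)/|Z| = 12.1592/12.9066 = 0.9421.
Step 5 — Type: Im(Z) = 4.328 ⇒ lagging (phase φ = 19.6°).

PF = 0.9421 (lagging, φ = 19.6°)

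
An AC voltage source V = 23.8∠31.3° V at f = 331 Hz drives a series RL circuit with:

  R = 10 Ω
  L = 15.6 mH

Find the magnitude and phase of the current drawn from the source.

Step 1 — Angular frequency: ω = 2π·f = 2π·331 = 2080 rad/s.
Step 2 — Component impedances:
  R: Z = R = 10 Ω
  L: Z = jωL = j·2080·0.0156 = 0 + j32.44 Ω
Step 3 — Series combination: Z_total = R + L = 10 + j32.44 Ω = 33.95∠72.9° Ω.
Step 4 — Source phasor: V = 23.8∠31.3° V = 20.34 + j12.36 V.
Step 5 — Ohm's law: I = V / Z_total = (20.34 + j12.36) / (10 + j32.44) = 0.5245 - j0.4652 A.
Step 6 — Convert to polar: |I| = 0.701 A, ∠I = -41.6°.

I = 0.701∠-41.6° A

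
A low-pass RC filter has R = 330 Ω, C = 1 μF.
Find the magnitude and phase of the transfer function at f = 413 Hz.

Step 1 — Angular frequency: ω = 2π·413 = 2595 rad/s.
Step 2 — Transfer function: H(jω) = 1/(1 + jωRC).
Step 3 — Denominator: 1 + jωRC = 1 + j·2595·330·1e-06 = 1 + j0.8563.
Step 4 — H = 0.5769 - j0.494.
Step 5 — Magnitude: |H| = 0.7596 (-2.4 dB); phase: φ = -40.6°.

|H| = 0.7596 (-2.4 dB), φ = -40.6°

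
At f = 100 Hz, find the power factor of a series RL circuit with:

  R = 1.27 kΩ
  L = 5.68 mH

Step 1 — Angular frequency: ω = 2π·f = 2π·100 = 628.3 rad/s.
Step 2 — Component impedances:
  R: Z = R = 1270 Ω
  L: Z = jωL = j·628.3·0.00568 = 0 + j3.569 Ω
Step 3 — Series combination: Z_total = R + L = 1270 + j3.569 Ω = 1270∠0.2° Ω.
Step 4 — Power factor: PF = cos(φ) = Re(Z)/|Z| = 1270/1270 = 1.
Step 5 — Type: Im(Z) = 3.569 ⇒ lagging (phase φ = 0.2°).

PF = 1 (lagging, φ = 0.2°)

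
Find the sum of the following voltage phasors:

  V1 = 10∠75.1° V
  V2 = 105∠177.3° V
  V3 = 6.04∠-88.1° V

Step 1 — Convert each phasor to rectangular form:
  V1 = 10·(cos(75.1°) + j·sin(75.1°)) = 2.571 + j9.664 V
  V2 = 105·(cos(177.3°) + j·sin(177.3°)) = -104.9 + j4.946 V
  V3 = 6.04·(cos(-88.1°) + j·sin(-88.1°)) = 0.2003 - j6.037 V
Step 2 — Sum components: V_total = -102.1 + j8.573 V.
Step 3 — Convert to polar: |V_total| = 102.5 V, ∠V_total = 175.2°.

V_total = 102.5∠175.2° V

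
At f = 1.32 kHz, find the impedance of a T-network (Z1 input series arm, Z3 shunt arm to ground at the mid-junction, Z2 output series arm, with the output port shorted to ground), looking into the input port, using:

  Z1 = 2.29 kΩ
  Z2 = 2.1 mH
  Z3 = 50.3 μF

Step 1 — Angular frequency: ω = 2π·f = 2π·1320 = 8294 rad/s.
Step 2 — Component impedances:
  Z1: Z = R = 2290 Ω
  Z2: Z = jωL = j·8294·0.0021 = 0 + j17.42 Ω
  Z3: Z = 1/(jωC) = -j/(ω·C) = 0 - j2.397 Ω
Step 3 — With the output port shorted to ground, the output series arm Z2 runs from the junction to ground; the shunt arm Z3 also runs from the junction to ground. They appear in parallel: Z3 || Z2 = 0 - j2.78 Ω.
Step 4 — Series with input arm Z1: Z_in = Z1 + (Z3 || Z2) = 2290 - j2.78 Ω = 2290∠-0.1° Ω.

Z = 2290 - j2.78 Ω = 2290∠-0.1° Ω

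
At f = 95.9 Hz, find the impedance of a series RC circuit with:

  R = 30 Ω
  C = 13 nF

Step 1 — Angular frequency: ω = 2π·f = 2π·95.9 = 602.6 rad/s.
Step 2 — Component impedances:
  R: Z = R = 30 Ω
  C: Z = 1/(jωC) = -j/(ω·C) = 0 - j1.277e+05 Ω
Step 3 — Series combination: Z_total = R + C = 30 - j1.277e+05 Ω = 1.277e+05∠-90.0° Ω.

Z = 30 - j1.277e+05 Ω = 1.277e+05∠-90.0° Ω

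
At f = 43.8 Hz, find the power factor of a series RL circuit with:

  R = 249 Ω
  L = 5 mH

Step 1 — Angular frequency: ω = 2π·f = 2π·43.8 = 275.2 rad/s.
Step 2 — Component impedances:
  R: Z = R = 249 Ω
  L: Z = jωL = j·275.2·0.005 = 0 + j1.376 Ω
Step 3 — Series combination: Z_total = R + L = 249 + j1.376 Ω = 249∠0.3° Ω.
Step 4 — Power factor: PF = cos(φ) = Re(Z)/|Z| = 249/249 = 1.
Step 5 — Type: Im(Z) = 1.376 ⇒ lagging (phase φ = 0.3°).

PF = 1 (lagging, φ = 0.3°)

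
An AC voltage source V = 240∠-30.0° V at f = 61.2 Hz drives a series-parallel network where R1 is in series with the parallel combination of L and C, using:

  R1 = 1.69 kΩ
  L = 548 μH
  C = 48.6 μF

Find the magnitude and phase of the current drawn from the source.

Step 1 — Angular frequency: ω = 2π·f = 2π·61.2 = 384.5 rad/s.
Step 2 — Component impedances:
  R1: Z = R = 1690 Ω
  L: Z = jωL = j·384.5·0.000548 = 0 + j0.2107 Ω
  C: Z = 1/(jωC) = -j/(ω·C) = 0 - j53.51 Ω
Step 3 — Parallel branch: L || C = 1/(1/L + 1/C) = 0 + j0.2116 Ω.
Step 4 — Series with R1: Z_total = R1 + (L || C) = 1690 + j0.2116 Ω = 1690∠0.0° Ω.
Step 5 — Source phasor: V = 240∠-30.0° V = 207.8 - j120 V.
Step 6 — Ohm's law: I = V / Z_total = (207.8 - j120) / (1690 + j0.2116) = 0.123 - j0.07102 A.
Step 7 — Convert to polar: |I| = 0.142 A, ∠I = -30.0°.

I = 0.142∠-30.0° A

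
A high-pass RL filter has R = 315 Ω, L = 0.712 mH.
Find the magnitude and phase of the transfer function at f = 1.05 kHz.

Step 1 — Angular frequency: ω = 2π·1050 = 6597 rad/s.
Step 2 — Transfer function: H(jω) = jωL/(R + jωL).
Step 3 — Numerator jωL = j·4.697; denominator R + jωL = 315 + j4.697.
Step 4 — H = 0.0002223 + j0.01491.
Step 5 — Magnitude: |H| = 0.01491 (-36.5 dB); phase: φ = 89.1°.

|H| = 0.01491 (-36.5 dB), φ = 89.1°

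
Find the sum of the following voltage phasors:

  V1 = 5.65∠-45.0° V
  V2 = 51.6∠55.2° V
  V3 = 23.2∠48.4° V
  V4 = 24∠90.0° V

Step 1 — Convert each phasor to rectangular form:
  V1 = 5.65·(cos(-45.0°) + j·sin(-45.0°)) = 3.995 - j3.995 V
  V2 = 51.6·(cos(55.2°) + j·sin(55.2°)) = 29.45 + j42.37 V
  V3 = 23.2·(cos(48.4°) + j·sin(48.4°)) = 15.4 + j17.35 V
  V4 = 24·(cos(90.0°) + j·sin(90.0°)) = 0 + j24 V
Step 2 — Sum components: V_total = 48.85 + j79.73 V.
Step 3 — Convert to polar: |V_total| = 93.5 V, ∠V_total = 58.5°.

V_total = 93.5∠58.5° V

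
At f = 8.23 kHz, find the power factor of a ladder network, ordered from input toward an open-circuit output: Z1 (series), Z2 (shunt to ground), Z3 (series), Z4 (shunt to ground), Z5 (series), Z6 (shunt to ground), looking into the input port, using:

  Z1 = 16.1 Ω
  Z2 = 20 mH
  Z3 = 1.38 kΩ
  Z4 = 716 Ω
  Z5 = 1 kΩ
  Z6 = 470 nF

Step 1 — Angular frequency: ω = 2π·f = 2π·8230 = 5.171e+04 rad/s.
Step 2 — Component impedances:
  Z1: Z = R = 16.1 Ω
  Z2: Z = jωL = j·5.171e+04·0.02 = 0 + j1034 Ω
  Z3: Z = R = 1380 Ω
  Z4: Z = R = 716 Ω
  Z5: Z = R = 1000 Ω
  Z6: Z = 1/(jωC) = -j/(ω·C) = 0 - j41.15 Ω
Step 3 — Ladder network (open output): work backward from the far end, alternating series and parallel combinations. Z_in = 464.7 + j777.9 Ω = 906.1∠59.1° Ω.
Step 4 — Power factor: PF = cos(φ) = Re(Z)/|Z| = 464.7/906.1 = 0.5129.
Step 5 — Type: Im(Z) = 777.9 ⇒ lagging (phase φ = 59.1°).

PF = 0.5129 (lagging, φ = 59.1°)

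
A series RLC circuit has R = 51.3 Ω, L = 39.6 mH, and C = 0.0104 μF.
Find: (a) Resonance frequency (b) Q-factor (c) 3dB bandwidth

Step 1 — Resonance: ω₀ = 1/√(LC) = 1/√(0.0396·1.04e-08) = 4.928e+04 rad/s.
Step 2 — f₀ = ω₀/(2π) = 7843 Hz.
Step 3 — Series Q: Q = ω₀L/R = 4.928e+04·0.0396/51.3 = 38.04.
Step 4 — Bandwidth: Δω = ω₀/Q = 1295 rad/s; BW = Δω/(2π) = 206.2 Hz.

(a) f₀ = 7843 Hz  (b) Q = 38.04  (c) BW = 206.2 Hz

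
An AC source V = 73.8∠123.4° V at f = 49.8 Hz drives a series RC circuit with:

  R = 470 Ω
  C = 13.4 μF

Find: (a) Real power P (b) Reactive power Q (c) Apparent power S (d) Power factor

Step 1 — Angular frequency: ω = 2π·f = 2π·49.8 = 312.9 rad/s.
Step 2 — Component impedances:
  R: Z = R = 470 Ω
  C: Z = 1/(jωC) = -j/(ω·C) = 0 - j238.5 Ω
Step 3 — Series combination: Z_total = R + C = 470 - j238.5 Ω = 527∠-26.9° Ω.
Step 4 — Source phasor: V = 73.8∠123.4° V = -40.63 + j61.61 V.
Step 5 — Current: I = V / Z = -0.1216 + j0.06937 A = 0.14∠150.3° A.
Step 6 — Complex power: S = V·I* = 9.215 - j4.676 VA.
Step 7 — Real power: P = Re(S) = 9.215 W.
Step 8 — Reactive power: Q = Im(S) = -4.676 VAR.
Step 9 — Apparent power: |S| = 10.33 VA.
Step 10 — Power factor: PF = P/|S| = 0.8918 (leading).

(a) P = 9.215 W  (b) Q = -4.676 VAR  (c) S = 10.33 VA  (d) PF = 0.8918 (leading)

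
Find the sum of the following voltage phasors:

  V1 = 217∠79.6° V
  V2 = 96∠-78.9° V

Step 1 — Convert each phasor to rectangular form:
  V1 = 217·(cos(79.6°) + j·sin(79.6°)) = 39.17 + j213.4 V
  V2 = 96·(cos(-78.9°) + j·sin(-78.9°)) = 18.48 - j94.2 V
Step 2 — Sum components: V_total = 57.65 + j119.2 V.
Step 3 — Convert to polar: |V_total| = 132.4 V, ∠V_total = 64.2°.

V_total = 132.4∠64.2° V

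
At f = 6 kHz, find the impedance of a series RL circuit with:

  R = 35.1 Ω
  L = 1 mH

Step 1 — Angular frequency: ω = 2π·f = 2π·6000 = 3.77e+04 rad/s.
Step 2 — Component impedances:
  R: Z = R = 35.1 Ω
  L: Z = jωL = j·3.77e+04·0.001 = 0 + j37.7 Ω
Step 3 — Series combination: Z_total = R + L = 35.1 + j37.7 Ω = 51.51∠47.0° Ω.

Z = 35.1 + j37.7 Ω = 51.51∠47.0° Ω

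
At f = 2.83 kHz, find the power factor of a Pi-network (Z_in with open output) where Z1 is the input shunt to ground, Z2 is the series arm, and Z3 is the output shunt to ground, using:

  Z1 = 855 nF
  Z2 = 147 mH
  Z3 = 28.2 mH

Step 1 — Angular frequency: ω = 2π·f = 2π·2830 = 1.778e+04 rad/s.
Step 2 — Component impedances:
  Z1: Z = 1/(jωC) = -j/(ω·C) = 0 - j65.78 Ω
  Z2: Z = jωL = j·1.778e+04·0.147 = 0 + j2614 Ω
  Z3: Z = jωL = j·1.778e+04·0.0282 = 0 + j501.4 Ω
Step 3 — With open output, the series arm Z2 and the output shunt Z3 appear in series to ground: Z2 + Z3 = 0 + j3115 Ω.
Step 4 — Parallel with input shunt Z1: Z_in = Z1 || (Z2 + Z3) = 0 - j67.19 Ω = 67.19∠-90.0° Ω.
Step 5 — Power factor: PF = cos(φ) = Re(Z)/|Z| = 0/67.19 = 0.
Step 6 — Type: Im(Z) = -67.19 ⇒ leading (phase φ = -90.0°).

PF = 0 (leading, φ = -90.0°)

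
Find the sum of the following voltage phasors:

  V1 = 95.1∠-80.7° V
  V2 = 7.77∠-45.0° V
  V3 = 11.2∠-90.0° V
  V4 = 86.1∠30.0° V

Step 1 — Convert each phasor to rectangular form:
  V1 = 95.1·(cos(-80.7°) + j·sin(-80.7°)) = 15.37 - j93.85 V
  V2 = 7.77·(cos(-45.0°) + j·sin(-45.0°)) = 5.494 - j5.494 V
  V3 = 11.2·(cos(-90.0°) + j·sin(-90.0°)) = 0 - j11.2 V
  V4 = 86.1·(cos(30.0°) + j·sin(30.0°)) = 74.56 + j43.05 V
Step 2 — Sum components: V_total = 95.43 - j67.49 V.
Step 3 — Convert to polar: |V_total| = 116.9 V, ∠V_total = -35.3°.

V_total = 116.9∠-35.3° V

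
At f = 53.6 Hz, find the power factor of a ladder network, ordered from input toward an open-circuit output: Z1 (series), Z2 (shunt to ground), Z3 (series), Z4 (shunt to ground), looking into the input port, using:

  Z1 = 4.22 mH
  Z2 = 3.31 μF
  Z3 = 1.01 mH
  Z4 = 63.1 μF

Step 1 — Angular frequency: ω = 2π·f = 2π·53.6 = 336.8 rad/s.
Step 2 — Component impedances:
  Z1: Z = jωL = j·336.8·0.00422 = 0 + j1.421 Ω
  Z2: Z = 1/(jωC) = -j/(ω·C) = 0 - j897.1 Ω
  Z3: Z = jωL = j·336.8·0.00101 = 0 + j0.3401 Ω
  Z4: Z = 1/(jωC) = -j/(ω·C) = 0 - j47.06 Ω
Step 3 — Ladder network (open output): work backward from the far end, alternating series and parallel combinations. Z_in = 0 - j42.98 Ω = 42.98∠-90.0° Ω.
Step 4 — Power factor: PF = cos(φ) = Re(Z)/|Z| = 0/42.98 = 0.
Step 5 — Type: Im(Z) = -42.98 ⇒ leading (phase φ = -90.0°).

PF = 0 (leading, φ = -90.0°)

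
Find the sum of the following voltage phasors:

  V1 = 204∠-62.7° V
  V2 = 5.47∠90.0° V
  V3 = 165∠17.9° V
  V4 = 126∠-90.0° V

Step 1 — Convert each phasor to rectangular form:
  V1 = 204·(cos(-62.7°) + j·sin(-62.7°)) = 93.56 - j181.3 V
  V2 = 5.47·(cos(90.0°) + j·sin(90.0°)) = 0 + j5.47 V
  V3 = 165·(cos(17.9°) + j·sin(17.9°)) = 157 + j50.71 V
  V4 = 126·(cos(-90.0°) + j·sin(-90.0°)) = 0 - j126 V
Step 2 — Sum components: V_total = 250.6 - j251.1 V.
Step 3 — Convert to polar: |V_total| = 354.7 V, ∠V_total = -45.1°.

V_total = 354.7∠-45.1° V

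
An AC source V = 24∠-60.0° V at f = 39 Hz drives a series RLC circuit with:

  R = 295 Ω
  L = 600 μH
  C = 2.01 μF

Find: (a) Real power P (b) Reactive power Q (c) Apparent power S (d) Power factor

Step 1 — Angular frequency: ω = 2π·f = 2π·39 = 245 rad/s.
Step 2 — Component impedances:
  R: Z = R = 295 Ω
  L: Z = jωL = j·245·0.0006 = 0 + j0.147 Ω
  C: Z = 1/(jωC) = -j/(ω·C) = 0 - j2030 Ω
Step 3 — Series combination: Z_total = R + L + C = 295 - j2030 Ω = 2051∠-81.7° Ω.
Step 4 — Source phasor: V = 24∠-60.0° V = 12 - j20.78 V.
Step 5 — Current: I = V / Z = 0.01087 + j0.004332 A = 0.0117∠21.7° A.
Step 6 — Complex power: S = V·I* = 0.04038 - j0.2779 VA.
Step 7 — Real power: P = Re(S) = 0.04038 W.
Step 8 — Reactive power: Q = Im(S) = -0.2779 VAR.
Step 9 — Apparent power: |S| = 0.2808 VA.
Step 10 — Power factor: PF = P/|S| = 0.1438 (leading).

(a) P = 0.04038 W  (b) Q = -0.2779 VAR  (c) S = 0.2808 VA  (d) PF = 0.1438 (leading)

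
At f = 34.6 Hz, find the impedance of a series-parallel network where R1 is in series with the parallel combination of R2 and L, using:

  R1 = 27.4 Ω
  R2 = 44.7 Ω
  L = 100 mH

Step 1 — Angular frequency: ω = 2π·f = 2π·34.6 = 217.4 rad/s.
Step 2 — Component impedances:
  R1: Z = R = 27.4 Ω
  R2: Z = R = 44.7 Ω
  L: Z = jωL = j·217.4·0.1 = 0 + j21.74 Ω
Step 3 — Parallel branch: R2 || L = 1/(1/R2 + 1/L) = 8.551 + j17.58 Ω.
Step 4 — Series with R1: Z_total = R1 + (R2 || L) = 35.95 + j17.58 Ω = 40.02∠26.1° Ω.

Z = 35.95 + j17.58 Ω = 40.02∠26.1° Ω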